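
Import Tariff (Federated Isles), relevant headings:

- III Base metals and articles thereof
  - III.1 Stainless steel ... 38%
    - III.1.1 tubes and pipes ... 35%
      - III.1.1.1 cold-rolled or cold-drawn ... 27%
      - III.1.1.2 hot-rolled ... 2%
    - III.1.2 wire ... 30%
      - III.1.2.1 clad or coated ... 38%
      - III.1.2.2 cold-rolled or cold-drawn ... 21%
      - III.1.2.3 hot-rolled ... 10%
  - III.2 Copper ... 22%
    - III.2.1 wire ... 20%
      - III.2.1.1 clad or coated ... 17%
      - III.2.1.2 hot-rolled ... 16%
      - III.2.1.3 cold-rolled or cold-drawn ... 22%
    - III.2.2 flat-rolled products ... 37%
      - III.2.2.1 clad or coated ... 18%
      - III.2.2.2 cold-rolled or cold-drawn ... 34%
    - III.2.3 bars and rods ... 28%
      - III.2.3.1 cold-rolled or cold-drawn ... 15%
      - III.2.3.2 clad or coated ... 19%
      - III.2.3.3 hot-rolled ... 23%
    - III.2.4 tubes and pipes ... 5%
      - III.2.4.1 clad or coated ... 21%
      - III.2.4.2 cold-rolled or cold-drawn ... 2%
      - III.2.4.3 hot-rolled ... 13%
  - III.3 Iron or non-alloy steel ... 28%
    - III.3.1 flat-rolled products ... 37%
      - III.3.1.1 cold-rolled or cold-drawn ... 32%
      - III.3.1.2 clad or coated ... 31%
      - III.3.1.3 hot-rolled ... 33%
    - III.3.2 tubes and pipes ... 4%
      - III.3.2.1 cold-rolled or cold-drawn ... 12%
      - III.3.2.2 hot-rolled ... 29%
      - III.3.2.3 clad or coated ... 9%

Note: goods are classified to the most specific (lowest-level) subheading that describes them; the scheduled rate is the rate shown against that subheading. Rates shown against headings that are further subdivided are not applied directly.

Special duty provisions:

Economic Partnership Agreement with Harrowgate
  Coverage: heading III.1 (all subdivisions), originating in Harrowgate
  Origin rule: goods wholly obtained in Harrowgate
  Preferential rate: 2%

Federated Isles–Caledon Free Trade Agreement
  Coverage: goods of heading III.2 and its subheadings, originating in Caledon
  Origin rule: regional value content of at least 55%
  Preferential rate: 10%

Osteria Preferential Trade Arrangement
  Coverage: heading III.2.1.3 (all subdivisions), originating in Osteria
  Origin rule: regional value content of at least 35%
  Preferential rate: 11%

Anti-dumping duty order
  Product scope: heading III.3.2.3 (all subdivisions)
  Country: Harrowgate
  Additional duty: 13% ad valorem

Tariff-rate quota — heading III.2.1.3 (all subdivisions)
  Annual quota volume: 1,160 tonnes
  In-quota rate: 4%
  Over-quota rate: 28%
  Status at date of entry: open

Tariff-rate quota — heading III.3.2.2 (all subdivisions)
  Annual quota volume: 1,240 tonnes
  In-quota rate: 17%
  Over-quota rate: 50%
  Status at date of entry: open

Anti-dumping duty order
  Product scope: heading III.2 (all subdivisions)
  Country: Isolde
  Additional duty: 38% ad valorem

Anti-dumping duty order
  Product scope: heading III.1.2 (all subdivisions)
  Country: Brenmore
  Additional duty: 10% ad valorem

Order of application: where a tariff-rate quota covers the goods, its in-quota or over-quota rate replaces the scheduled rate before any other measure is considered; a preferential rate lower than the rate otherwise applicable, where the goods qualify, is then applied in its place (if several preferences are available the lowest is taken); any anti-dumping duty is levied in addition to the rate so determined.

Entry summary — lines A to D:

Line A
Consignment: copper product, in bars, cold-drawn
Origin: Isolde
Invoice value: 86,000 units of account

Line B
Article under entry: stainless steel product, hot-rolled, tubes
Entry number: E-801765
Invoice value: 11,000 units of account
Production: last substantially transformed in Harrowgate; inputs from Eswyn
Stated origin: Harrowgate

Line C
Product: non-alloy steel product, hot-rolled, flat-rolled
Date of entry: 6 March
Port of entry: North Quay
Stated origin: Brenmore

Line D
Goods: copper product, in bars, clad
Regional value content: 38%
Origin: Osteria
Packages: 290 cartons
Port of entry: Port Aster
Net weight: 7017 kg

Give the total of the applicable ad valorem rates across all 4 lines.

Line A: copper → III.2; in bars → III.2.3; cold-drawn → III.2.3.1. Scheduled 15%. anti-dumping (Isolde, III.2): +38%; total 15% + 38% = 53%. → 53%.
Line B: stainless steel → III.1; tubes → III.1.1; hot-rolled → III.1.1.2. Scheduled 2%. Harrowgate agreement on III.1: not wholly obtained. → 2%.
Line C: non-alloy steel → III.3; flat-rolled → III.3.1; hot-rolled → III.3.1.3. Scheduled 33%. No special measure applies. → 33%.
Line D: copper → III.2; in bars → III.2.3; clad → III.2.3.2. Scheduled 19%. Osteria agreement on III.2.1.3: III.2.3.2 not covered. → 19%.
Sum: 53% + 2% + 33% + 19% = 107%.

107%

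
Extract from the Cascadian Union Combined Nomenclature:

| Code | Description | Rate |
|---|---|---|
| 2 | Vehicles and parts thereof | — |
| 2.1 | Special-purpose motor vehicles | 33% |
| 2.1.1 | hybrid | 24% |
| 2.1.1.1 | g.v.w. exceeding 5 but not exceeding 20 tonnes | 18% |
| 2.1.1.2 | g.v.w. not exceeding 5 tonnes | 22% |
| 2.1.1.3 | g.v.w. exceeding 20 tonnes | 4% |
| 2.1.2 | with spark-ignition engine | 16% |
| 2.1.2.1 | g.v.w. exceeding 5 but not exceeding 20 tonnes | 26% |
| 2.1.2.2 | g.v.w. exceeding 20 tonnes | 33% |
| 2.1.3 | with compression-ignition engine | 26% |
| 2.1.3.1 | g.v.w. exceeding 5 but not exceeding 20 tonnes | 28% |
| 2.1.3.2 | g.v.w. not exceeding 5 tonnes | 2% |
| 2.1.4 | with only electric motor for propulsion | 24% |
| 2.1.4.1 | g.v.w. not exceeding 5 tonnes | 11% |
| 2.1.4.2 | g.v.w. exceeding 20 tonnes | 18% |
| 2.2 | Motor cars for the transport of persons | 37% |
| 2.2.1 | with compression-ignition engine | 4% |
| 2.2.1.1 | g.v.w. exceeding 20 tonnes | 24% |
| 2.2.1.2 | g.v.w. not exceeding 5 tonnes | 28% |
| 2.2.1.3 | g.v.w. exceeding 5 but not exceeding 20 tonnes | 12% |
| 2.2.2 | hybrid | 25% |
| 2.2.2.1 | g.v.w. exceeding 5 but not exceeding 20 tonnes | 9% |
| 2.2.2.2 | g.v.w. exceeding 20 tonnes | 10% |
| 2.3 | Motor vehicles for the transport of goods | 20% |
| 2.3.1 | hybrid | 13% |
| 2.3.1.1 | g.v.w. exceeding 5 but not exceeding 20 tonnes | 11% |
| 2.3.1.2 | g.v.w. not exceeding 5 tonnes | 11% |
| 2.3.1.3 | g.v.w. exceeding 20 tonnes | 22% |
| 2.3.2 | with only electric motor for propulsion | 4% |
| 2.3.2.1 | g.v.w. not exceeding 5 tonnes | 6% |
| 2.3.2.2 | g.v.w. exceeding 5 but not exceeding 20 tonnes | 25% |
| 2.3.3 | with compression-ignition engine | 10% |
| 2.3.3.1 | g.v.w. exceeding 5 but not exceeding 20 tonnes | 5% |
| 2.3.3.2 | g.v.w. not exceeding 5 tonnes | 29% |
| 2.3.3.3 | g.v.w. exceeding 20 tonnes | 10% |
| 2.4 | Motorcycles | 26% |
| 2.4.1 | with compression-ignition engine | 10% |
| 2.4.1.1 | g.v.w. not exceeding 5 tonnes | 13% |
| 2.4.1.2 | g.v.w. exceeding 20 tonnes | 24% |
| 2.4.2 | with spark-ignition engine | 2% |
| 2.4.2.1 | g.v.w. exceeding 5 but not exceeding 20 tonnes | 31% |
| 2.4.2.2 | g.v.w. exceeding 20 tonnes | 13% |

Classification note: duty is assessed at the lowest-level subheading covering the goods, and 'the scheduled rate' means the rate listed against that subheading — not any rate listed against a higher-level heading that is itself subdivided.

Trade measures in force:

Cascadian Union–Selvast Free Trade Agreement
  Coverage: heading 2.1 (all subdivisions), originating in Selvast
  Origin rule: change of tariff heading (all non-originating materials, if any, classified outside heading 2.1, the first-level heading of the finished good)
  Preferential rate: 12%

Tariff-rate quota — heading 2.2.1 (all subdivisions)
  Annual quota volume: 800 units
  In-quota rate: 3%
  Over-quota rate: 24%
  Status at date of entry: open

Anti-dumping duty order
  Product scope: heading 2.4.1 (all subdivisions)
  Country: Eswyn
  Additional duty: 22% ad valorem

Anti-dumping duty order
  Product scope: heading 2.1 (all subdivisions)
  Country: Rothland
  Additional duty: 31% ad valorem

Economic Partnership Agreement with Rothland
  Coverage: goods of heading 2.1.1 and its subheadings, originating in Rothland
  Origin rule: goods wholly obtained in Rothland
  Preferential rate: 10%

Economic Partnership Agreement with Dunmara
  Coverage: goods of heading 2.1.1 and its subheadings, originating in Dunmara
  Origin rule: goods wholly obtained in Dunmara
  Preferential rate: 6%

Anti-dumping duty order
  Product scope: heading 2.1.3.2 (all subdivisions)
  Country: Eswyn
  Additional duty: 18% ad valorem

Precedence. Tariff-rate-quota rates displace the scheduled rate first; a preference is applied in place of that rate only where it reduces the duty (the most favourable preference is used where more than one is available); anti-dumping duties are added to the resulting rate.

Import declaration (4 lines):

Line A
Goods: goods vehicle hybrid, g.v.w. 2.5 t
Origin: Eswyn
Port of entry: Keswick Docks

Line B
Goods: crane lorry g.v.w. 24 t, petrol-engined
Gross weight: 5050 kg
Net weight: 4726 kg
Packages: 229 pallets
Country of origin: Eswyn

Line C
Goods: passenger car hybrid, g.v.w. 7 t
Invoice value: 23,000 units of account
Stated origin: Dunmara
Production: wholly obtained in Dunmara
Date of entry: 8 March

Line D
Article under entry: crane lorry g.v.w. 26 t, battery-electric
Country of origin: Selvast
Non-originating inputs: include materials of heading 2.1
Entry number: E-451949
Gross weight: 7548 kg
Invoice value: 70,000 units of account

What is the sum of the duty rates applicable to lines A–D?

71%

Line A: goods vehicle → 2.3; hybrid → 2.3.1; g.v.w. 2.5 t → 2.3.1.2. Scheduled 11%. No special measure applies. → 11%.
Line B: crane lorry → 2.1; petrol-engined → 2.1.2; g.v.w. 24 t → 2.1.2.2. Scheduled 33%. No special measure applies. → 33%.
Line C: passenger car → 2.2; hybrid → 2.2.2; g.v.w. 7 t → 2.2.2.1. Scheduled 9%. Dunmara agreement on 2.1.1: 2.2.2.1 not covered. → 9%.
Line D: crane lorry → 2.1; battery-electric → 2.1.4; g.v.w. 26 t → 2.1.4.2. Scheduled 18%. Selvast agreement on 2.1: CTH not met. → 18%.
Sum: 11% + 33% + 9% + 18% = 71%.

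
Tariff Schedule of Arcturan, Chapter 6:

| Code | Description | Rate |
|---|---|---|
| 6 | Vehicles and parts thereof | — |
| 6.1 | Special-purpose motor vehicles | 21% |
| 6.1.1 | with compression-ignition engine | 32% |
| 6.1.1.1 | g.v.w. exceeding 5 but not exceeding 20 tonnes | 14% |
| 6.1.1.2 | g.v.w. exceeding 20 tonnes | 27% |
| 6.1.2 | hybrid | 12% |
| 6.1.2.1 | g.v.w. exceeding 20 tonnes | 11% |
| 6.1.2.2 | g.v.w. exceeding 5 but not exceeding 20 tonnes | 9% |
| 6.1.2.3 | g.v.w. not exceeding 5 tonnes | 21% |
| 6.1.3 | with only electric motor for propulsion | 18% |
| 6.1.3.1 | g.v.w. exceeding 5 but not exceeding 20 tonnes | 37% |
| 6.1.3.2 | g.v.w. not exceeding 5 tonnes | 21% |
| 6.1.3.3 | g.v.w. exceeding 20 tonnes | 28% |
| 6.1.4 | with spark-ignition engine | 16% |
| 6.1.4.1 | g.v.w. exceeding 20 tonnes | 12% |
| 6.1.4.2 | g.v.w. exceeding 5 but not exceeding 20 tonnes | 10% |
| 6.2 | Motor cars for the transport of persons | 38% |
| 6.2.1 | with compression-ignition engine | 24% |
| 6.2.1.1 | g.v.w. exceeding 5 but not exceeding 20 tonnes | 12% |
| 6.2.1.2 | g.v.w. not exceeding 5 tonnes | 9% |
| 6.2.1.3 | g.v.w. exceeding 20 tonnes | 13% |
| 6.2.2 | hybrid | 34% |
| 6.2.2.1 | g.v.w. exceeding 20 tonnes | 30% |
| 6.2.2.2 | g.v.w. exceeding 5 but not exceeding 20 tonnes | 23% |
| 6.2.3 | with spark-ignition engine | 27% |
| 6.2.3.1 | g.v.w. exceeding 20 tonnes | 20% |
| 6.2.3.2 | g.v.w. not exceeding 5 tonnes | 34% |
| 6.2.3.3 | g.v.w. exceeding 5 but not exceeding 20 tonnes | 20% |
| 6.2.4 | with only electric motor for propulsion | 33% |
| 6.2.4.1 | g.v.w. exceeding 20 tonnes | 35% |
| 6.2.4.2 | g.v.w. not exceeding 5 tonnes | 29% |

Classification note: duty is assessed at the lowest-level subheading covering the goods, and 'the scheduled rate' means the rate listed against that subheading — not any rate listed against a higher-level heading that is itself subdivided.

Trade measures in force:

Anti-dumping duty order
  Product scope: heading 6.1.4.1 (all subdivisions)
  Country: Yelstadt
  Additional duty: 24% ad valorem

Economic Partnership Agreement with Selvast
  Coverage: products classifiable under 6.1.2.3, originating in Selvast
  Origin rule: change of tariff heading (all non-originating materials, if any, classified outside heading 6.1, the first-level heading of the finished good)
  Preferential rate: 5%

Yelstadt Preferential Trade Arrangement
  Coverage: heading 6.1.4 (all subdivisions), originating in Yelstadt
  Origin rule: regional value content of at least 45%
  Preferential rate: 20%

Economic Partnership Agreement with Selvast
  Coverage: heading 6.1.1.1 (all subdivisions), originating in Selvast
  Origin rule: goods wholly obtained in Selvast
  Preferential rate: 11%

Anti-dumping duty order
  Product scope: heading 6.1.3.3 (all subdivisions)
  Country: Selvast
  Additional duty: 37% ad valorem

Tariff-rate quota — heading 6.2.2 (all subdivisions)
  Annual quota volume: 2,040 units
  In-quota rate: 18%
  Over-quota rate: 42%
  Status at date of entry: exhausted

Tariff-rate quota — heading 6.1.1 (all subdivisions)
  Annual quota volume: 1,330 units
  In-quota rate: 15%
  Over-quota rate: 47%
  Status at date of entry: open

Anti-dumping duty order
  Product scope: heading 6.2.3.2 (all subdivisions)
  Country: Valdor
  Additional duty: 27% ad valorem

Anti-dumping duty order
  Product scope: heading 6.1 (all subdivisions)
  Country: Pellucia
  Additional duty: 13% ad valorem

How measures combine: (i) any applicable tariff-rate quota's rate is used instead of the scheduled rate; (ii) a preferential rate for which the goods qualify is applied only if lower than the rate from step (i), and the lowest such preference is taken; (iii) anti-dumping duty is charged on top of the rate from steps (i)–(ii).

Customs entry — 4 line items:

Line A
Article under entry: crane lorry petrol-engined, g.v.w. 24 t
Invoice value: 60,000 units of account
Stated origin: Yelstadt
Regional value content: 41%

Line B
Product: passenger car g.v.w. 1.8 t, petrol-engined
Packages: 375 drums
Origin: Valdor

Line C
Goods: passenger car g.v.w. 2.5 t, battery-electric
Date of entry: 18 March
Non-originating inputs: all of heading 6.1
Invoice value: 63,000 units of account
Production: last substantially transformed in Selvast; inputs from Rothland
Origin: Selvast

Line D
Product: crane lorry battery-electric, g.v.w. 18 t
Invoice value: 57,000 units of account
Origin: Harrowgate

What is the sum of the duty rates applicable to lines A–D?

Line A: crane lorry → 6.1; petrol-engined → 6.1.4; g.v.w. 24 t → 6.1.4.1. Scheduled 12%. Yelstadt agreement on 6.1.4: RVC < 45%; anti-dumping (Yelstadt, 6.1.4.1): +24%; total 12% + 24% = 36%. → 36%.
Line B: passenger car → 6.2; petrol-engined → 6.2.3; g.v.w. 1.8 t → 6.2.3.2. Scheduled 34%. anti-dumping (Valdor, 6.2.3.2): +27%; total 34% + 27% = 61%. → 61%.
Line C: passenger car → 6.2; battery-electric → 6.2.4; g.v.w. 2.5 t → 6.2.4.2. Scheduled 29%. Selvast agreement on 6.1.2.3: 6.2.4.2 not covered; Selvast agreement on 6.1.1.1: 6.2.4.2 not covered. → 29%.
Line D: crane lorry → 6.1; battery-electric → 6.1.3; g.v.w. 18 t → 6.1.3.1. Scheduled 37%. No special measure applies. → 37%.
Sum: 36% + 61% + 29% + 37% = 163%.

163%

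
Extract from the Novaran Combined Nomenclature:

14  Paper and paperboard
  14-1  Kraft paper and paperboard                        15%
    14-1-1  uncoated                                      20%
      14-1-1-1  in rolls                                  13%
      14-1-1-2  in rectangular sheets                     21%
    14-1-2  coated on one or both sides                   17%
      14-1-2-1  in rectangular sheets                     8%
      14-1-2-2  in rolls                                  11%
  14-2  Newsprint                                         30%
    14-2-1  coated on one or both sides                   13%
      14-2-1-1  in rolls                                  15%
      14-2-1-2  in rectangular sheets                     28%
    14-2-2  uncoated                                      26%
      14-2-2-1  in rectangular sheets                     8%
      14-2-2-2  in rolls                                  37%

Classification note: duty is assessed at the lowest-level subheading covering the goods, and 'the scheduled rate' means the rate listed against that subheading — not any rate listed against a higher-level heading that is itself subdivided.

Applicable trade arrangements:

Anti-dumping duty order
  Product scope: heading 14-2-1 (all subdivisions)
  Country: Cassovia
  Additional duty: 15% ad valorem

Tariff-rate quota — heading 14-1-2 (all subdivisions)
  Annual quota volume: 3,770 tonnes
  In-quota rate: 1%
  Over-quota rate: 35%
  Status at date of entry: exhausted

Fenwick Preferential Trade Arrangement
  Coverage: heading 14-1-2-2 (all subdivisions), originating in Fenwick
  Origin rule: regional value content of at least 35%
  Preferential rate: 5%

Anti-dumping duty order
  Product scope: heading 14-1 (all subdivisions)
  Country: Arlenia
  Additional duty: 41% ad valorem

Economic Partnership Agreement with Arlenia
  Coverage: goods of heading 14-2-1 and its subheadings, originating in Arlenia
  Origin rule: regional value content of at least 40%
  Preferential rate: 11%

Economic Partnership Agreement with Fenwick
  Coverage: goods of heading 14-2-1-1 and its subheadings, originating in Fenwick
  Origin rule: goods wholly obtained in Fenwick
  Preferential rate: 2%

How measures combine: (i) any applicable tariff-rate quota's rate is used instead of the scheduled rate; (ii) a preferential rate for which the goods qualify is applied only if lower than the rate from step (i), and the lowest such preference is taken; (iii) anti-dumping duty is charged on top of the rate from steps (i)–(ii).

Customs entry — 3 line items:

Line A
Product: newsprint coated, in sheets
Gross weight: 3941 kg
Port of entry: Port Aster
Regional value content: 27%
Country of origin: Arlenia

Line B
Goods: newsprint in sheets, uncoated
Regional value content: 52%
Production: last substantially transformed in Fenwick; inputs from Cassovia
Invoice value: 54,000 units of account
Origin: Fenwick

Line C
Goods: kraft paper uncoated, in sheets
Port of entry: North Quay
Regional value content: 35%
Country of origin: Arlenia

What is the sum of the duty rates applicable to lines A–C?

Line A: newsprint → 14-2; coated → 14-2-1; in sheets → 14-2-1-2. Scheduled 28%. Arlenia agreement on 14-2-1: RVC < 40%. → 28%.
Line B: newsprint → 14-2; uncoated → 14-2-2; in sheets → 14-2-2-1. Scheduled 8%. Fenwick agreement on 14-1-2-2: 14-2-2-1 not covered; Fenwick agreement on 14-2-1-1: 14-2-2-1 not covered. → 8%.
Line C: kraft paper → 14-1; uncoated → 14-1-1; in sheets → 14-1-1-2. Scheduled 21%. Arlenia agreement on 14-2-1: 14-1-1-2 not covered; anti-dumping (Arlenia, 14-1): +41%; total 21% + 41% = 62%. → 62%.
Sum: 28% + 8% + 62% = 98%.

98%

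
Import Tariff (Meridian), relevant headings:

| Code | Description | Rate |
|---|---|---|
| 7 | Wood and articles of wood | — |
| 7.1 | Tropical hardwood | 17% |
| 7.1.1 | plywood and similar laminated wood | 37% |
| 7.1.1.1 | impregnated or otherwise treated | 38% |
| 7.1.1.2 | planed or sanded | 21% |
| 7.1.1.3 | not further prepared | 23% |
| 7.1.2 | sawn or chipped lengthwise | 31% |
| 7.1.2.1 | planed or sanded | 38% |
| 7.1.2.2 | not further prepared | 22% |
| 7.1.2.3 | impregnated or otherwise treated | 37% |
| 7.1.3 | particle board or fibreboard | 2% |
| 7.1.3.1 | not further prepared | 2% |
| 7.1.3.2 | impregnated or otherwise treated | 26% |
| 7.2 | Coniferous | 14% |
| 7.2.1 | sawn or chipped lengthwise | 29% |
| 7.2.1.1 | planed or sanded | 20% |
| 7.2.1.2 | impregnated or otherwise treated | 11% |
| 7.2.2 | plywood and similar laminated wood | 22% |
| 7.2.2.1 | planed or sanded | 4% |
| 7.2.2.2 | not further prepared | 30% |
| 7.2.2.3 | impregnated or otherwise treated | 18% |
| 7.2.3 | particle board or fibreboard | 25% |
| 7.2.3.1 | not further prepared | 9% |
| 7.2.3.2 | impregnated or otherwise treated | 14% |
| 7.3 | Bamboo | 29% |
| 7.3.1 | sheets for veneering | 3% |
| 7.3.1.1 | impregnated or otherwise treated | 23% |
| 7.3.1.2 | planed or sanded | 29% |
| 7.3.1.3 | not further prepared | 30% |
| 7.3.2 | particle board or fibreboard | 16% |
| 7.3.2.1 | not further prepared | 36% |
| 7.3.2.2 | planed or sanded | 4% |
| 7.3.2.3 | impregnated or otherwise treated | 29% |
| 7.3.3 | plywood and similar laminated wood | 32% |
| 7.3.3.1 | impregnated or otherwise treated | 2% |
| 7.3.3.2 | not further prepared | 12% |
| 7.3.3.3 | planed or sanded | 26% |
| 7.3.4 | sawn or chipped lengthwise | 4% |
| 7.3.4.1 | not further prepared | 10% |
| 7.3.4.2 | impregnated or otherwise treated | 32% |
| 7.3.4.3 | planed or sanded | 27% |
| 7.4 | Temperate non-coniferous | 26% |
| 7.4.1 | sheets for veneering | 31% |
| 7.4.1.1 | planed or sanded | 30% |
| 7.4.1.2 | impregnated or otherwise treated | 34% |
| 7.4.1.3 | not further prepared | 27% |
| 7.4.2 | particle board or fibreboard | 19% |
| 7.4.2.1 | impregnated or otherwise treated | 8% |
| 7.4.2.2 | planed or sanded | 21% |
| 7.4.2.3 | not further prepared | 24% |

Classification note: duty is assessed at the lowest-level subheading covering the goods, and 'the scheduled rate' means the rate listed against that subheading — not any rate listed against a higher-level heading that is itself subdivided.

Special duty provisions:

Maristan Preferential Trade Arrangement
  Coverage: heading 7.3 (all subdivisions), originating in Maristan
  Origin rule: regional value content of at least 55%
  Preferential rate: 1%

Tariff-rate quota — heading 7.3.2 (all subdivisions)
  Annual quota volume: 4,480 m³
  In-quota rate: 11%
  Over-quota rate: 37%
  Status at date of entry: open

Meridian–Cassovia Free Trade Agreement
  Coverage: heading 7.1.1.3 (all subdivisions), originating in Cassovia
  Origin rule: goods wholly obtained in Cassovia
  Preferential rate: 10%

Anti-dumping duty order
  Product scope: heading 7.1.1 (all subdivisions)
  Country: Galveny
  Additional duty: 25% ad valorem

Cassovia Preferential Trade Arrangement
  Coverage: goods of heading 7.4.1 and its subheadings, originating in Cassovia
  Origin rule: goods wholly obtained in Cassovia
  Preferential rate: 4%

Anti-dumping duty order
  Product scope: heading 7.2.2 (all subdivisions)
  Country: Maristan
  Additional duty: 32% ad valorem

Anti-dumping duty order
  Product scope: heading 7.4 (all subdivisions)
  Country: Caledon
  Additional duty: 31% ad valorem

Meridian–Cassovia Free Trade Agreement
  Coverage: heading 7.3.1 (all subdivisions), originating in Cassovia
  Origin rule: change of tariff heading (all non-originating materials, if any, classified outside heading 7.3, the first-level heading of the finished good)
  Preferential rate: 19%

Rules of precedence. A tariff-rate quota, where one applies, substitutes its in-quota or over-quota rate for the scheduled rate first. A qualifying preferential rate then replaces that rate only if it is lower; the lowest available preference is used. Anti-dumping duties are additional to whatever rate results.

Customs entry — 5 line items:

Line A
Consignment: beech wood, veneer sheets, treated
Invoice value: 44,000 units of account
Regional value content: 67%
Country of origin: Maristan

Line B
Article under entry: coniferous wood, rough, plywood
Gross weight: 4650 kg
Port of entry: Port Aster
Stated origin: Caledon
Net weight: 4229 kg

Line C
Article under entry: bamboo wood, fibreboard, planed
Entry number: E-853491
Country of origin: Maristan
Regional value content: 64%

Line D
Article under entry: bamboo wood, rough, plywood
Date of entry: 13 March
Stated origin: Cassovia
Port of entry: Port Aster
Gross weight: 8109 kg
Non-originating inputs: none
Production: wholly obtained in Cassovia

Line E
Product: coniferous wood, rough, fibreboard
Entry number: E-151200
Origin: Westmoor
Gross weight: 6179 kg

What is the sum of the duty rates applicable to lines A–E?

86%

Line A: beech → 7.4; veneer sheets → 7.4.1; treated → 7.4.1.2. Scheduled 34%. Maristan agreement on 7.3: 7.4.1.2 not covered. → 34%.
Line B: coniferous → 7.2; plywood → 7.2.2; rough → 7.2.2.2. Scheduled 30%. No special measure applies. → 30%.
Line C: bamboo → 7.3; fibreboard → 7.3.2; planed → 7.3.2.2. Scheduled 4%. quota on 7.3.2 open → in-quota 11%; Maristan agreement on 7.3: RVC ≥ 55% → 1% available; preferential 1%. → 1%.
Line D: bamboo → 7.3; plywood → 7.3.3; rough → 7.3.3.2. Scheduled 12%. Cassovia agreement on 7.1.1.3: 7.3.3.2 not covered; Cassovia agreement on 7.4.1: 7.3.3.2 not covered; Cassovia agreement on 7.3.1: 7.3.3.2 not covered. → 12%.
Line E: coniferous → 7.2; fibreboard → 7.2.3; rough → 7.2.3.1. Scheduled 9%. No special measure applies. → 9%.
Sum: 34% + 30% + 1% + 12% + 9% = 86%.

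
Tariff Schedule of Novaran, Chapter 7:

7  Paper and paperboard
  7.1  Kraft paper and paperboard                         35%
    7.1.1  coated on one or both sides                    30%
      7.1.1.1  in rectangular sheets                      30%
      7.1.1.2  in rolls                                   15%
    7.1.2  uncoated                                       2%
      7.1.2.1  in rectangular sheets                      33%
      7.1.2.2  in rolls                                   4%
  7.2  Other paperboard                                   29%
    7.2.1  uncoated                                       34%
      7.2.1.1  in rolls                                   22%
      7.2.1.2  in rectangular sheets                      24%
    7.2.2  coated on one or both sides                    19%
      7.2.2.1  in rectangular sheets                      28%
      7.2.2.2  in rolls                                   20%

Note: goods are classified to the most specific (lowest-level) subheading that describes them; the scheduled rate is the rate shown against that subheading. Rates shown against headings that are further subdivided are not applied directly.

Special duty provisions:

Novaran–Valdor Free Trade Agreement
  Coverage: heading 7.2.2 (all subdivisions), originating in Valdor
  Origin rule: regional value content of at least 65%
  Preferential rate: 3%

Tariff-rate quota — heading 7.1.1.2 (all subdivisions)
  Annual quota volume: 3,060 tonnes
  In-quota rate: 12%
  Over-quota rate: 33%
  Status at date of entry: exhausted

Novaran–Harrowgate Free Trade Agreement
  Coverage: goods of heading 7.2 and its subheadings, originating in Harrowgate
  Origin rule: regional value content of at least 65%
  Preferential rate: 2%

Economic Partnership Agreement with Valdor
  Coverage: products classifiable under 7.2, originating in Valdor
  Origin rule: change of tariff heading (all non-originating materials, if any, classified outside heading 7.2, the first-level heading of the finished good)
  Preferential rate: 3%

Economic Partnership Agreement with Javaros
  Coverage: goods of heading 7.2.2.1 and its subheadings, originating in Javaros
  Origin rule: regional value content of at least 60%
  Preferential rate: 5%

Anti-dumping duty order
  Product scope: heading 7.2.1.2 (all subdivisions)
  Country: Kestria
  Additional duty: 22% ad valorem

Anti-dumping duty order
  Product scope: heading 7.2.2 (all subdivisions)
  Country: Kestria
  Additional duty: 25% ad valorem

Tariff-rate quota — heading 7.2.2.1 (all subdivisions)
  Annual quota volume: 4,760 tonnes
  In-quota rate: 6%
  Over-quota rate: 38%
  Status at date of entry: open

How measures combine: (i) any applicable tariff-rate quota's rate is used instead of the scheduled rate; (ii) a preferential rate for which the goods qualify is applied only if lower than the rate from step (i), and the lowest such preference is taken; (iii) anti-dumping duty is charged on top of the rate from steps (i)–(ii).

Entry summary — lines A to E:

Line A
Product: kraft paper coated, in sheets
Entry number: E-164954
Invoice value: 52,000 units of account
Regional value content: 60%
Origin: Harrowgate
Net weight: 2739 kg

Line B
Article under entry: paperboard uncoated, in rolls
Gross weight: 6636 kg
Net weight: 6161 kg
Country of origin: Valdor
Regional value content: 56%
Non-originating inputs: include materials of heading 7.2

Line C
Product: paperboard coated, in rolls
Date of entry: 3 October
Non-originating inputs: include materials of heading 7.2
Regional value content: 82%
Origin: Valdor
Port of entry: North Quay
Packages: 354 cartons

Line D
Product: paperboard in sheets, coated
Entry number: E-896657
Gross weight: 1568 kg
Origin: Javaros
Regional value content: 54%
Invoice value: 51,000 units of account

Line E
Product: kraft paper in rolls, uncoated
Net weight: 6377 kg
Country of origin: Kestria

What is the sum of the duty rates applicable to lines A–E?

65%

Line A: kraft paper → 7.1; coated → 7.1.1; in sheets → 7.1.1.1. Scheduled 30%. Harrowgate agreement on 7.2: 7.1.1.1 not covered. → 30%.
Line B: paperboard → 7.2; uncoated → 7.2.1; in rolls → 7.2.1.1. Scheduled 22%. Valdor agreement on 7.2.2: 7.2.1.1 not covered; Valdor agreement on 7.2: CTH not met. → 22%.
Line C: paperboard → 7.2; coated → 7.2.2; in rolls → 7.2.2.2. Scheduled 20%. Valdor agreement on 7.2.2: RVC ≥ 65% → 3% available; Valdor agreement on 7.2: CTH not met; preferential 3%. → 3%.
Line D: paperboard → 7.2; coated → 7.2.2; in sheets → 7.2.2.1. Scheduled 28%. quota on 7.2.2.1 open → in-quota 6%; Javaros agreement on 7.2.2.1: RVC < 60%. → 6%.
Line E: kraft paper → 7.1; uncoated → 7.1.2; in rolls → 7.1.2.2. Scheduled 4%. No special measure applies. → 4%.
Sum: 30% + 22% + 3% + 6% + 4% = 65%.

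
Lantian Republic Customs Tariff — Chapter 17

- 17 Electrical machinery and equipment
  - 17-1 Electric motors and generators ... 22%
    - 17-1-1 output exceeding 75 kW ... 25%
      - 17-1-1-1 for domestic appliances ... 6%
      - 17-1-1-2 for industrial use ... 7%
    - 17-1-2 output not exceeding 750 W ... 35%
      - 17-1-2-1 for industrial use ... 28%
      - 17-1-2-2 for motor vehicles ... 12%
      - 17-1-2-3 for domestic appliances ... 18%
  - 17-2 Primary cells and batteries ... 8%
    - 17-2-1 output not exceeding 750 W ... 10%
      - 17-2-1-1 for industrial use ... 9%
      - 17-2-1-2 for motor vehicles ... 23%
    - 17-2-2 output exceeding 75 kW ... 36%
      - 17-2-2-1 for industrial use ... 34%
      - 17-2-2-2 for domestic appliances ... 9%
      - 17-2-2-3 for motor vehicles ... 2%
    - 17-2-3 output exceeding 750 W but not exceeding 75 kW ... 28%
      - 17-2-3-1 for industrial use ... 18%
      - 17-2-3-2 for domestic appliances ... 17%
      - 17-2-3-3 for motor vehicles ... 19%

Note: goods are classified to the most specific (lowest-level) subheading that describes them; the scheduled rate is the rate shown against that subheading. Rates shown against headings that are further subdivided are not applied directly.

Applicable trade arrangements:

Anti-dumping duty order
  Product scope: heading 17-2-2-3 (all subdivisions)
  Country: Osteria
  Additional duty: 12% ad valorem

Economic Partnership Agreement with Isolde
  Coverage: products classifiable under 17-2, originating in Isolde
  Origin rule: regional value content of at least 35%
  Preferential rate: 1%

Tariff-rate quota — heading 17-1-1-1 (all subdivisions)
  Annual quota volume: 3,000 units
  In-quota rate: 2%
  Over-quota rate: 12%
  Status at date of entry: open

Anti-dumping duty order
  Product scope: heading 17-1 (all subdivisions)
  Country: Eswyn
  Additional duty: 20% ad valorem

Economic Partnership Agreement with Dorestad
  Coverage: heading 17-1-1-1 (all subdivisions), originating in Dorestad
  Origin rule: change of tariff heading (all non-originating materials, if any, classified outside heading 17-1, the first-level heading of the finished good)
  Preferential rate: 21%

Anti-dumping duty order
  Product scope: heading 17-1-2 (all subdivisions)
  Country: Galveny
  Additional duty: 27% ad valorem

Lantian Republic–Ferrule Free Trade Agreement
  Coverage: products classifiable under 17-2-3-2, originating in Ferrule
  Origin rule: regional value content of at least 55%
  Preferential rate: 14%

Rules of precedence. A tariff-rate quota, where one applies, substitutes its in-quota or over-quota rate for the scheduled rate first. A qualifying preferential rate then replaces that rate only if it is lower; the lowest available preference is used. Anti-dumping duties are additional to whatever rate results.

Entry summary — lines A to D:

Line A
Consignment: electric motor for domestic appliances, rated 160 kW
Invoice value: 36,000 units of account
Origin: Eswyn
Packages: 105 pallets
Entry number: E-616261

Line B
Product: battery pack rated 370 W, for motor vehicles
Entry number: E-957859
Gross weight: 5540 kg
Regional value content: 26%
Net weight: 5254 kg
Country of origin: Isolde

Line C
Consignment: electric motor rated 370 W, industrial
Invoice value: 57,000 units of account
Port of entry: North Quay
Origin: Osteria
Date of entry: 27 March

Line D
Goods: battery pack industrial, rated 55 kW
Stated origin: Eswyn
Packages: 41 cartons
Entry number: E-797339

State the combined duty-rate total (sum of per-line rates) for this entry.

Line A: electric motor → 17-1; rated 160 kW → 17-1-1; for domestic appliances → 17-1-1-1. Scheduled 6%. quota on 17-1-1-1 open → in-quota 2%; anti-dumping (Eswyn, 17-1): +20%; total 2% + 20% = 22%. → 22%.
Line B: battery pack → 17-2; rated 370 W → 17-2-1; for motor vehicles → 17-2-1-2. Scheduled 23%. Isolde agreement on 17-2: RVC < 35%. → 23%.
Line C: electric motor → 17-1; rated 370 W → 17-1-2; industrial → 17-1-2-1. Scheduled 28%. No special measure applies. → 28%.
Line D: battery pack → 17-2; rated 55 kW → 17-2-3; industrial → 17-2-3-1. Scheduled 18%. No special measure applies. → 18%.
Sum: 22% + 23% + 28% + 18% = 91%.

91%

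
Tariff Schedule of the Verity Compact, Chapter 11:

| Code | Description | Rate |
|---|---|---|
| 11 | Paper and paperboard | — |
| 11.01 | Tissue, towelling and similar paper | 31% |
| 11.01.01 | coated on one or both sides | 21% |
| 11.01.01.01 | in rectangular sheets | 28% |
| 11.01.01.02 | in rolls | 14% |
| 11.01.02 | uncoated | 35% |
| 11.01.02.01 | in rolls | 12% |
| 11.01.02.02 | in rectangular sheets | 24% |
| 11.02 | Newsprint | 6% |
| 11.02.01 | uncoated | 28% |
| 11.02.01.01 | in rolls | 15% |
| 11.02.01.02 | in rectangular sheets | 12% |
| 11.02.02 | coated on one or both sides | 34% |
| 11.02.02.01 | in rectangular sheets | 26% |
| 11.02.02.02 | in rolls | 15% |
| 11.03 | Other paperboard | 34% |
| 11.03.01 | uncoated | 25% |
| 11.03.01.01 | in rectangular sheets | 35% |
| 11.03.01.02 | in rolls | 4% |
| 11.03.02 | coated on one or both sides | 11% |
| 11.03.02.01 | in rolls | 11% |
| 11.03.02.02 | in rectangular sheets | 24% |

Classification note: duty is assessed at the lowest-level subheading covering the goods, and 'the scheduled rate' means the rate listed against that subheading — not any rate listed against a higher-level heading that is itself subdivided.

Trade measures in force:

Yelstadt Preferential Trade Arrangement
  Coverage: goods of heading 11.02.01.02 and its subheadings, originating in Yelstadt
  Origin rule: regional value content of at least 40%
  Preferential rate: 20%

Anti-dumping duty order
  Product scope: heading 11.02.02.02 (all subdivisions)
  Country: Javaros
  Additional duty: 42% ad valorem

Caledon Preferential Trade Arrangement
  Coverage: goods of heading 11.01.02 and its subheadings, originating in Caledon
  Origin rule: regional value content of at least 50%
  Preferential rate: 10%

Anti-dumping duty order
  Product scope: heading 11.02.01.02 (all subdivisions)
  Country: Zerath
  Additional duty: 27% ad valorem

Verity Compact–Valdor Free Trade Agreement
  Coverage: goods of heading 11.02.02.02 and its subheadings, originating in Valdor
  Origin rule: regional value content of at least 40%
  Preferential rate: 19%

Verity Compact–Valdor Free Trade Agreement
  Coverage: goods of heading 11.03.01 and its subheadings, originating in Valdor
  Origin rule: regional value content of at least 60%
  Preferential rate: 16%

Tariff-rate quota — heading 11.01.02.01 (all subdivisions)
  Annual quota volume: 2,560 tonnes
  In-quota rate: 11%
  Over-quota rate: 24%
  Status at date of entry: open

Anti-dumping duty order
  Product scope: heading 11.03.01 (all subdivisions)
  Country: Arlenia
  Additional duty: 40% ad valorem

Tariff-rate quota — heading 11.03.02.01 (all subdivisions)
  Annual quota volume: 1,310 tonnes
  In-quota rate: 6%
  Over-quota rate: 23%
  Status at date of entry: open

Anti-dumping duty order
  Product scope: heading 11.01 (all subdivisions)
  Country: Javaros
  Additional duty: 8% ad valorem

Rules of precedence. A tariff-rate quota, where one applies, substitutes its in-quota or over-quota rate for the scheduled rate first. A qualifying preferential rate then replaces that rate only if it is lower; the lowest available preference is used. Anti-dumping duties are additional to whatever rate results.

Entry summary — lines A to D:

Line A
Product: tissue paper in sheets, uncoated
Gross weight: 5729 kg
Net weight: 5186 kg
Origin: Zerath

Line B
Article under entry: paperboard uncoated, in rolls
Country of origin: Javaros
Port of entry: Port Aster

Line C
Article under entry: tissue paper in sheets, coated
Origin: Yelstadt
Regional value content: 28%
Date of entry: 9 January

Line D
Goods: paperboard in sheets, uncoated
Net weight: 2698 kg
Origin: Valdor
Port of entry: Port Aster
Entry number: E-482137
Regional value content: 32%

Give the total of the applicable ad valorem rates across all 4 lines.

Line A: tissue paper → 11.01; uncoated → 11.01.02; in sheets → 11.01.02.02. Scheduled 24%. No special measure applies. → 24%.
Line B: paperboard → 11.03; uncoated → 11.03.01; in rolls → 11.03.01.02. Scheduled 4%. No special measure applies. → 4%.
Line C: tissue paper → 11.01; coated → 11.01.01; in sheets → 11.01.01.01. Scheduled 28%. Yelstadt agreement on 11.02.01.02: 11.01.01.01 not covered. → 28%.
Line D: paperboard → 11.03; uncoated → 11.03.01; in sheets → 11.03.01.01. Scheduled 35%. Valdor agreement on 11.02.02.02: 11.03.01.01 not covered; Valdor agreement on 11.03.01: RVC < 60%. → 35%.
Sum: 24% + 4% + 28% + 35% = 91%.

91%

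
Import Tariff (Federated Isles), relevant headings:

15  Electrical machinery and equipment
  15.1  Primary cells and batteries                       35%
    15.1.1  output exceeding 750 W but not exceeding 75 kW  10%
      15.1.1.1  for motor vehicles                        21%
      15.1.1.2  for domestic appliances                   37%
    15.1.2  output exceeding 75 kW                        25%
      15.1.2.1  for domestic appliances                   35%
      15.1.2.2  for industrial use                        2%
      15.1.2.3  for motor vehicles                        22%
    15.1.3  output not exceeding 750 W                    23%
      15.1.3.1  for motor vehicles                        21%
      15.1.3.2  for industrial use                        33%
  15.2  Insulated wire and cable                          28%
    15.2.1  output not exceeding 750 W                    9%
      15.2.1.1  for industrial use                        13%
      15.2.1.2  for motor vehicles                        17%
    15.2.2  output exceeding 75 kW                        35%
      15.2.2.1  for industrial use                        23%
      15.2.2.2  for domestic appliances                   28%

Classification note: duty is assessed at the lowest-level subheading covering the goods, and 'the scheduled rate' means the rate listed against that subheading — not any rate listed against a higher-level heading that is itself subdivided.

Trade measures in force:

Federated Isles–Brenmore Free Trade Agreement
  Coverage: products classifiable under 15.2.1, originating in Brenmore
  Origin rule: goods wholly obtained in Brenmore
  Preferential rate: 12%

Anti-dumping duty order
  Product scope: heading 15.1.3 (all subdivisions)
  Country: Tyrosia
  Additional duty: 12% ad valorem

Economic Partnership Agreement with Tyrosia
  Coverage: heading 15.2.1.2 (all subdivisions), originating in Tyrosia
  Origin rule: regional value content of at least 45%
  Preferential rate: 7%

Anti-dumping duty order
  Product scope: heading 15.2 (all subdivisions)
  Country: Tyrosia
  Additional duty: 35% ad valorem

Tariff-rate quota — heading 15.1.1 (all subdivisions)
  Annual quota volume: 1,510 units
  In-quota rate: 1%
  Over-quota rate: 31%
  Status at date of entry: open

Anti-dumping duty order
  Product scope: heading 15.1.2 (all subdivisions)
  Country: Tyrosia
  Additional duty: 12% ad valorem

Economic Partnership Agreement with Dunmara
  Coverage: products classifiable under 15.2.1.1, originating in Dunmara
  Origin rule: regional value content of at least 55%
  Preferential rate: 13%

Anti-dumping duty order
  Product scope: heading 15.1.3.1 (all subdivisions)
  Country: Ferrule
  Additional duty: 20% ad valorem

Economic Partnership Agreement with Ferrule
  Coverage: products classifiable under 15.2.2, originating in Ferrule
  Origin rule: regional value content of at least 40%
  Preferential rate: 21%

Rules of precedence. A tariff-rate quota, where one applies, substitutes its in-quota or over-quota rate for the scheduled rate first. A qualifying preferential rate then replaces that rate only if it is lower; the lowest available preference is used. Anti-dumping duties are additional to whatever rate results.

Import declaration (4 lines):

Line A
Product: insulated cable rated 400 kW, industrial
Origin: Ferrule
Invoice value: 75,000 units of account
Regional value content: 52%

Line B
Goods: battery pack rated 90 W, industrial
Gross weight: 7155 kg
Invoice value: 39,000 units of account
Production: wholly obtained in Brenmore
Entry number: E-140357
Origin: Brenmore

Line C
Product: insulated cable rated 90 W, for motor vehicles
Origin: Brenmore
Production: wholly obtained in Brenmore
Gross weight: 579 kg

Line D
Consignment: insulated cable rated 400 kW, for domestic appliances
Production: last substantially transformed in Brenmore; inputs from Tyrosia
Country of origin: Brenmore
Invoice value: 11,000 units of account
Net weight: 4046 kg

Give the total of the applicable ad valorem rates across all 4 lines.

94%

Line A: insulated cable → 15.2; rated 400 kW → 15.2.2; industrial → 15.2.2.1. Scheduled 23%. Ferrule agreement on 15.2.2: RVC ≥ 40% → 21% available; preferential 21%. → 21%.
Line B: battery pack → 15.1; rated 90 W → 15.1.3; industrial → 15.1.3.2. Scheduled 33%. Brenmore agreement on 15.2.1: 15.1.3.2 not covered. → 33%.
Line C: insulated cable → 15.2; rated 90 W → 15.2.1; for motor vehicles → 15.2.1.2. Scheduled 17%. Brenmore agreement on 15.2.1: wholly obtained → 12% available; preferential 12%. → 12%.
Line D: insulated cable → 15.2; rated 400 kW → 15.2.2; for domestic appliances → 15.2.2.2. Scheduled 28%. Brenmore agreement on 15.2.1: 15.2.2.2 not covered. → 28%.
Sum: 21% + 33% + 12% + 28% = 94%.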